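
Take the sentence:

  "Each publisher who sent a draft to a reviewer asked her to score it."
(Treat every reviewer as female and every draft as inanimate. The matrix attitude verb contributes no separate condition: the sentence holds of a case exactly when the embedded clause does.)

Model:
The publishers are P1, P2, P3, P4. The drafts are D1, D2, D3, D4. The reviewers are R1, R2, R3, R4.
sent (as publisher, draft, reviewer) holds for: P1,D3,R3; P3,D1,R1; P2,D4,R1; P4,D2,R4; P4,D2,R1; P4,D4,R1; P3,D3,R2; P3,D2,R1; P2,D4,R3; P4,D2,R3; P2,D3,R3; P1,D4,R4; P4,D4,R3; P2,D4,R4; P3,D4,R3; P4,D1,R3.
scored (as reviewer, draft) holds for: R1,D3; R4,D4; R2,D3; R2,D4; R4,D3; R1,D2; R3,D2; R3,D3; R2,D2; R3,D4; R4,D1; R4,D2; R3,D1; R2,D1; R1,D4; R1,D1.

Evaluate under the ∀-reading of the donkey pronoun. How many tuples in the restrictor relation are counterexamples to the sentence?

"her" takes "a reviewer" as antecedent and "it" takes "a draft"; both are donkey pronouns co-varying with the restrictor.
Strong reading: for every (p,d,r) with sent(p,d,r), scored(r,d).
Restrictor triples: (P1,D3,R3)→scored(R3,D3) ✓  (P1,D4,R4)→scored(R4,D4) ✓  (P2,D3,R3)→scored(R3,D3) ✓  (P2,D4,R1)→scored(R1,D4) ✓  (P2,D4,R3)→scored(R3,D4) ✓  (P2,D4,R4)→scored(R4,D4) ✓  (P3,D1,R1)→scored(R1,D1) ✓  (P3,D2,R1)→scored(R1,D2) ✓  (P3,D3,R2)→scored(R2,D3) ✓  (P3,D4,R3)→scored(R3,D4) ✓  (P4,D1,R3)→scored(R3,D1) ✓  (P4,D2,R1)→scored(R1,D2) ✓  (P4,D2,R3)→scored(R3,D2) ✓  (P4,D2,R4)→scored(R4,D2) ✓  (P4,D4,R1)→scored(R1,D4) ✓  (P4,D4,R3)→scored(R3,D4) ✓
Counterexamples (restrictor triples failing the scope): 0.

0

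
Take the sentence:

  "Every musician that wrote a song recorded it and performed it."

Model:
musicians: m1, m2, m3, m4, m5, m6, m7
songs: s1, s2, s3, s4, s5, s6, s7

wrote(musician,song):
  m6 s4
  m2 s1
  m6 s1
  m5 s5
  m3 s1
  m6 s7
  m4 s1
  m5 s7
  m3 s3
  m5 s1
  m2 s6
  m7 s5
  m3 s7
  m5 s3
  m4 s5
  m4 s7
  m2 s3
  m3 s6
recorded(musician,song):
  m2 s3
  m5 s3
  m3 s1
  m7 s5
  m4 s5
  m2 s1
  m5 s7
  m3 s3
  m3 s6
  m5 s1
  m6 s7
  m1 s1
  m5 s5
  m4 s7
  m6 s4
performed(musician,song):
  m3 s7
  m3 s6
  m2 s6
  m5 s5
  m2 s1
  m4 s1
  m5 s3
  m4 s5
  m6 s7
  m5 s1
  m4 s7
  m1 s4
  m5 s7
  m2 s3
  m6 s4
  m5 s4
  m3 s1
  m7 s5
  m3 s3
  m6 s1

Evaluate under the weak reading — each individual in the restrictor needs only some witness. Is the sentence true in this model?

True

"it" takes "a song" as antecedent — a donkey pronoun bound across the clause boundary.
Weak reading: every musician m with some wrote-song has at least one wrote-song s such that recorded(m,s) ∧ performed(m,s).
Per musician: m2:✓  m3:✓  m4:✓  m5:✓  m6:✓  m7:✓
Every musician in the restrictor has a witness.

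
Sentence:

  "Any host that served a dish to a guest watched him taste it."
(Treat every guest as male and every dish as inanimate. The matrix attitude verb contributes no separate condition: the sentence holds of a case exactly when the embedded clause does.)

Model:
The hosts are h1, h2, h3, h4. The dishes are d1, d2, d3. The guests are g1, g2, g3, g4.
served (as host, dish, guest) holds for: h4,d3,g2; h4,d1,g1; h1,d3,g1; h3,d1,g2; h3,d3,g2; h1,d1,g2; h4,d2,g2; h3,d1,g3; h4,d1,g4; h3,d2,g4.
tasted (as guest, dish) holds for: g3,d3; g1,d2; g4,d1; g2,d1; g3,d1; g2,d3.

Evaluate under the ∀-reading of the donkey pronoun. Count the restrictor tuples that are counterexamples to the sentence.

"him" takes "a guest" as antecedent and "it" takes "a dish"; both are donkey pronouns co-varying with the restrictor.
Strong reading: for every (h,d,g) with served(h,d,g), tasted(g,d).
Restrictor triples: (h1,d1,g2)→tasted(g2,d1) ✓  (h1,d3,g1)→tasted(g1,d3) ✗  (h3,d1,g2)→tasted(g2,d1) ✓  (h3,d1,g3)→tasted(g3,d1) ✓  (h3,d2,g4)→tasted(g4,d2) ✗  (h3,d3,g2)→tasted(g2,d3) ✓  (h4,d1,g1)→tasted(g1,d1) ✗  (h4,d1,g4)→tasted(g4,d1) ✓  (h4,d2,g2)→tasted(g2,d2) ✗  (h4,d3,g2)→tasted(g2,d3) ✓
Counterexamples (restrictor triples failing the scope): 4.

4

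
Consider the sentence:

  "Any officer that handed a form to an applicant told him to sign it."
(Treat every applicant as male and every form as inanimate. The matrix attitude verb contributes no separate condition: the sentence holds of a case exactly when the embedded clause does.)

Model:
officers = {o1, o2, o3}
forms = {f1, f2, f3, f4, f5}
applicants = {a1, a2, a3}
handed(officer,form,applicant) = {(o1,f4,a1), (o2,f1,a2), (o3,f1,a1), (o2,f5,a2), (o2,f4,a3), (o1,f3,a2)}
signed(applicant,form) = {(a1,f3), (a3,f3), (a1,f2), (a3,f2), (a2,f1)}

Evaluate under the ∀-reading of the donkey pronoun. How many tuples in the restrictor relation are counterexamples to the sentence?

5

"him" takes "an applicant" as antecedent and "it" takes "a form"; both are donkey pronouns co-varying with the restrictor.
Strong reading: for every (o,f,a) with handed(o,f,a), signed(a,f).
Restrictor triples: (o1,f3,a2)→signed(a2,f3) ✗  (o1,f4,a1)→signed(a1,f4) ✗  (o2,f1,a2)→signed(a2,f1) ✓  (o2,f4,a3)→signed(a3,f4) ✗  (o2,f5,a2)→signed(a2,f5) ✗  (o3,f1,a1)→signed(a1,f1) ✗
Counterexamples (restrictor triples failing the scope): 5.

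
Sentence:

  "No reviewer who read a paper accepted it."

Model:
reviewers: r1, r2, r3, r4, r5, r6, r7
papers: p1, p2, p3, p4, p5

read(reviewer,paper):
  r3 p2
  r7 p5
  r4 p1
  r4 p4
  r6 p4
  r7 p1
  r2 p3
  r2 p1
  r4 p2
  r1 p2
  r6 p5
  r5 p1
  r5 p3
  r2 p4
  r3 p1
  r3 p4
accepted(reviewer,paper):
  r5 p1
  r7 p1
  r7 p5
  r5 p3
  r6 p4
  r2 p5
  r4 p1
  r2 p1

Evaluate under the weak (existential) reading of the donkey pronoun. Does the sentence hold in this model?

"it" takes "a paper" as antecedent — a donkey pronoun bound across the clause boundary.
Truth condition: for no (r,p) with read(r,p) does accepted(r,p) hold.
Restrictor pairs — does the scope hold? (r1,p2):fails  (r2,p1):holds  (r2,p3):fails  (r2,p4):fails  (r3,p1):fails  (r3,p2):fails  (r3,p4):fails  (r4,p1):holds  (r4,p2):fails  (r4,p4):fails  (r5,p1):holds  (r5,p3):holds  (r6,p4):holds  (r6,p5):fails  (r7,p1):holds  (r7,p5):holds
Scope holds for 7 pair(s), so the sentence is false.

False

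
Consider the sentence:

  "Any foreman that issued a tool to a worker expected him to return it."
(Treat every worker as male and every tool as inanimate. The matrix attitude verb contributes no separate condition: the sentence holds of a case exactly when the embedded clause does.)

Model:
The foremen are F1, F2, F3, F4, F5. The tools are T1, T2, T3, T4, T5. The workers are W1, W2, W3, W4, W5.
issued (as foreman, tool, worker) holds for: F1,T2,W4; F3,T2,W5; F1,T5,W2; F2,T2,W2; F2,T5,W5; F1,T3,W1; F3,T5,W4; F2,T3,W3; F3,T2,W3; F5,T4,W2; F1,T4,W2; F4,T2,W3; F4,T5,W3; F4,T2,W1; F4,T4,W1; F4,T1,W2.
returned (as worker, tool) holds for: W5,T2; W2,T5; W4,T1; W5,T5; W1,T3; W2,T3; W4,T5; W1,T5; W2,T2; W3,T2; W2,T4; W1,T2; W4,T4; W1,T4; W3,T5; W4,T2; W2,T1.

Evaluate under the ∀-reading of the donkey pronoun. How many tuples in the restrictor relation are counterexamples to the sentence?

"him" takes "a worker" as antecedent and "it" takes "a tool"; both are donkey pronouns co-varying with the restrictor.
Strong reading: for every (f,t,w) with issued(f,t,w), returned(w,t).
Restrictor triples: (F1,T2,W4)→returned(W4,T2) ✓  (F1,T3,W1)→returned(W1,T3) ✓  (F1,T4,W2)→returned(W2,T4) ✓  (F1,T5,W2)→returned(W2,T5) ✓  (F2,T2,W2)→returned(W2,T2) ✓  (F2,T3,W3)→returned(W3,T3) ✗  (F2,T5,W5)→returned(W5,T5) ✓  (F3,T2,W3)→returned(W3,T2) ✓  (F3,T2,W5)→returned(W5,T2) ✓  (F3,T5,W4)→returned(W4,T5) ✓  (F4,T1,W2)→returned(W2,T1) ✓  (F4,T2,W1)→returned(W1,T2) ✓  (F4,T2,W3)→returned(W3,T2) ✓  (F4,T4,W1)→returned(W1,T4) ✓  (F4,T5,W3)→returned(W3,T5) ✓  (F5,T4,W2)→returned(W2,T4) ✓
Counterexamples (restrictor triples failing the scope): 1.

1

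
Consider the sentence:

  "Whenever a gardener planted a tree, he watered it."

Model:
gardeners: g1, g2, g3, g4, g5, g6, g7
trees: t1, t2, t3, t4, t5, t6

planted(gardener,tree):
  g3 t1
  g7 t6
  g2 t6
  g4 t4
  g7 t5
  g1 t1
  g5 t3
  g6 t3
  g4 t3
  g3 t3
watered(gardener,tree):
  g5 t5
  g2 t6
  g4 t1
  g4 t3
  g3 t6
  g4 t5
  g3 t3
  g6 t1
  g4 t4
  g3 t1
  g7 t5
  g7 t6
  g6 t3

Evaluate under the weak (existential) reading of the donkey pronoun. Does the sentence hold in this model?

False

"it" takes "a tree" as antecedent — a donkey pronoun bound across the clause boundary.
Weak reading: every gardener g with some planted-tree has at least one planted-tree t such that watered(g,t).
Per gardener: g1:✗  g2:✓  g3:✓  g4:✓  g5:✗  g6:✓  g7:✓
g1 has no witness among its planted-trees.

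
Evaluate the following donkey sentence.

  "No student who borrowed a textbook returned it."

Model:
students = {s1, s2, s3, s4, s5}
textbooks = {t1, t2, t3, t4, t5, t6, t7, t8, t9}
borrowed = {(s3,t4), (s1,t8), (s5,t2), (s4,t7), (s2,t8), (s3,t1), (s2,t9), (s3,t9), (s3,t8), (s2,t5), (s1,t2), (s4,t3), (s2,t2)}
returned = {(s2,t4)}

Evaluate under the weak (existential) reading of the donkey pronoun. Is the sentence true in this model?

"it" takes "a textbook" as antecedent — a donkey pronoun bound across the clause boundary.
Truth condition: for no (s,t) with borrowed(s,t) does returned(s,t) hold.
Restrictor pairs — does the scope hold? (s1,t2):fails  (s1,t8):fails  (s2,t2):fails  (s2,t5):fails  (s2,t8):fails  (s2,t9):fails  (s3,t1):fails  (s3,t4):fails  (s3,t8):fails  (s3,t9):fails  (s4,t3):fails  (s4,t7):fails  (s5,t2):fails
Scope holds for no restrictor pair, so the sentence is true.

True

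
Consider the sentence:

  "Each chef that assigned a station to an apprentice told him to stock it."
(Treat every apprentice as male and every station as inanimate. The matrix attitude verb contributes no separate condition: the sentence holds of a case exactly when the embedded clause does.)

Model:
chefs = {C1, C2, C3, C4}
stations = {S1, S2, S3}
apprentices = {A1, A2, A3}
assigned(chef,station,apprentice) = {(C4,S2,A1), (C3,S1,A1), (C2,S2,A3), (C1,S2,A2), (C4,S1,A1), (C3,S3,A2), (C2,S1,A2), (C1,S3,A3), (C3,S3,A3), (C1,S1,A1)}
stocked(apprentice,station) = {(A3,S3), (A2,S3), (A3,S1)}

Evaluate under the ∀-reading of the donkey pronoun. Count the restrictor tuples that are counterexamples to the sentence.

7

"him" takes "an apprentice" as antecedent and "it" takes "a station"; both are donkey pronouns co-varying with the restrictor.
Strong reading: for every (c,s,a) with assigned(c,s,a), stocked(a,s).
Restrictor triples: (C1,S1,A1)→stocked(A1,S1) ✗  (C1,S2,A2)→stocked(A2,S2) ✗  (C1,S3,A3)→stocked(A3,S3) ✓  (C2,S1,A2)→stocked(A2,S1) ✗  (C2,S2,A3)→stocked(A3,S2) ✗  (C3,S1,A1)→stocked(A1,S1) ✗  (C3,S3,A2)→stocked(A2,S3) ✓  (C3,S3,A3)→stocked(A3,S3) ✓  (C4,S1,A1)→stocked(A1,S1) ✗  (C4,S2,A1)→stocked(A1,S2) ✗
Counterexamples (restrictor triples failing the scope): 7.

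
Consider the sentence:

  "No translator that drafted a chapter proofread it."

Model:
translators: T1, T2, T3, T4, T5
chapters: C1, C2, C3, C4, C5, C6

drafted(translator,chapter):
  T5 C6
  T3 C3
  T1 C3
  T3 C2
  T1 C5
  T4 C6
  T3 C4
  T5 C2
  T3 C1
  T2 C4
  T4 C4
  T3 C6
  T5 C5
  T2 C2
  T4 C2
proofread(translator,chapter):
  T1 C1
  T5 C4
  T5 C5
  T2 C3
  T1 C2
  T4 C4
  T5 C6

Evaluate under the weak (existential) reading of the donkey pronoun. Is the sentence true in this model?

False

"it" takes "a chapter" as antecedent — a donkey pronoun bound across the clause boundary.
Truth condition: for no (t,c) with drafted(t,c) does proofread(t,c) hold.
Restrictor pairs — does the scope hold? (T1,C3):fails  (T1,C5):fails  (T2,C2):fails  (T2,C4):fails  (T3,C1):fails  (T3,C2):fails  (T3,C3):fails  (T3,C4):fails  (T3,C6):fails  (T4,C2):fails  (T4,C4):holds  (T4,C6):fails  (T5,C2):fails  (T5,C5):holds  (T5,C6):holds
Scope holds for 3 pair(s), so the sentence is false.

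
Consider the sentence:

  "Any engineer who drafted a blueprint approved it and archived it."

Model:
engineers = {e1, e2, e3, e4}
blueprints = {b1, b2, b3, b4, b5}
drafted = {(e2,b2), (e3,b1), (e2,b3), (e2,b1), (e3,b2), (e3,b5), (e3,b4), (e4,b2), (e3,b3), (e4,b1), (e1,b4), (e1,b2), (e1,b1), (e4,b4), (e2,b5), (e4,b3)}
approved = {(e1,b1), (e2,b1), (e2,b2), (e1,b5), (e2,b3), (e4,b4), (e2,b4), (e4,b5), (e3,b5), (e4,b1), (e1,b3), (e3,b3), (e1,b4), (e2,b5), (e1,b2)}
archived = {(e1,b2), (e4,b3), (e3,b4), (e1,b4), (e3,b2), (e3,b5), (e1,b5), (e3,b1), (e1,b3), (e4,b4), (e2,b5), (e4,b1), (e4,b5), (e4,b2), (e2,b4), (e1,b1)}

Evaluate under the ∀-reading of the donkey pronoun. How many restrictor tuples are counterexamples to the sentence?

9

"it" takes "a blueprint" as antecedent — a donkey pronoun bound across the clause boundary.
Strong reading: for every (e,b) with drafted(e,b), approved(e,b) ∧ archived(e,b).
Restrictor pairs: (e1,b1) ✓  (e1,b2) ✓  (e1,b4) ✓  (e2,b1) ✗  (e2,b2) ✗  (e2,b3) ✗  (e2,b5) ✓  (e3,b1) ✗  (e3,b2) ✗  (e3,b3) ✗  (e3,b4) ✗  (e3,b5) ✓  (e4,b1) ✓  (e4,b2) ✗  (e4,b3) ✗  (e4,b4) ✓
Counterexamples (restrictor pairs failing the scope): 9.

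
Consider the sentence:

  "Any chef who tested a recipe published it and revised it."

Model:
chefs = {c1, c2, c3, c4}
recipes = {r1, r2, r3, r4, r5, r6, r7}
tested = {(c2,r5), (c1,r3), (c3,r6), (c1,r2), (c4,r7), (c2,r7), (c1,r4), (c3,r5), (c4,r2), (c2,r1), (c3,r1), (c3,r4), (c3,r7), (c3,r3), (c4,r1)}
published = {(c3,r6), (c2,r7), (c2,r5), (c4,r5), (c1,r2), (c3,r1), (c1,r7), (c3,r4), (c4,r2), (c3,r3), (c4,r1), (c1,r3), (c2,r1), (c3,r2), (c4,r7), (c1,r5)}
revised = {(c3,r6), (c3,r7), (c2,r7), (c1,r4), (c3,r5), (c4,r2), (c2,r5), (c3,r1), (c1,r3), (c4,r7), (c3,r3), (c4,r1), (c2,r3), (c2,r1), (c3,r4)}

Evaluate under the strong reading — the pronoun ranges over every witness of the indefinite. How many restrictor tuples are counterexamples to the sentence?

"it" takes "a recipe" as antecedent — a donkey pronoun bound across the clause boundary.
Strong reading: for every (c,r) with tested(c,r), published(c,r) ∧ revised(c,r).
Restrictor pairs: (c1,r2) ✗  (c1,r3) ✓  (c1,r4) ✗  (c2,r1) ✓  (c2,r5) ✓  (c2,r7) ✓  (c3,r1) ✓  (c3,r3) ✓  (c3,r4) ✓  (c3,r5) ✗  (c3,r6) ✓  (c3,r7) ✗  (c4,r1) ✓  (c4,r2) ✓  (c4,r7) ✓
Counterexamples (restrictor pairs failing the scope): 4.

4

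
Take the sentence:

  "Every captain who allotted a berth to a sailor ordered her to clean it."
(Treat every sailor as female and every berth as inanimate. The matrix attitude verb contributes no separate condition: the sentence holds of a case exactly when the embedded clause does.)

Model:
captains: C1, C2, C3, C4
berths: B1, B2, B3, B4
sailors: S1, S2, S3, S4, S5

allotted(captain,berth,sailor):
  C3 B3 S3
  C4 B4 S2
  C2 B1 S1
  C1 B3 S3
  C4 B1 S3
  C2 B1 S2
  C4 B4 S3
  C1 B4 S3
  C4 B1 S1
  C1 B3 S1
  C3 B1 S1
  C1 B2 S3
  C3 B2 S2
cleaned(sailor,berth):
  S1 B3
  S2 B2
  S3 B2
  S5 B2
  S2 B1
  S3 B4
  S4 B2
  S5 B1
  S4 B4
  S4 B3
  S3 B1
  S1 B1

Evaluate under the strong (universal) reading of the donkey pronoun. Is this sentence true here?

False

"her" takes "a sailor" as antecedent and "it" takes "a berth"; both are donkey pronouns co-varying with the restrictor.
Strong reading: for every (c,b,s) with allotted(c,b,s), cleaned(s,b).
Restrictor triples: (C1,B2,S3)→cleaned(S3,B2) ✓  (C1,B3,S1)→cleaned(S1,B3) ✓  (C1,B3,S3)→cleaned(S3,B3) ✗  (C1,B4,S3)→cleaned(S3,B4) ✓  (C2,B1,S1)→cleaned(S1,B1) ✓  (C2,B1,S2)→cleaned(S2,B1) ✓  (C3,B1,S1)→cleaned(S1,B1) ✓  (C3,B2,S2)→cleaned(S2,B2) ✓  (C3,B3,S3)→cleaned(S3,B3) ✗  (C4,B1,S1)→cleaned(S1,B1) ✓  (C4,B1,S3)→cleaned(S3,B1) ✓  (C4,B4,S2)→cleaned(S2,B4) ✗  (C4,B4,S3)→cleaned(S3,B4) ✓
Counterexample: (C1,B3,S3) — cleaned(S3,B3) does not hold.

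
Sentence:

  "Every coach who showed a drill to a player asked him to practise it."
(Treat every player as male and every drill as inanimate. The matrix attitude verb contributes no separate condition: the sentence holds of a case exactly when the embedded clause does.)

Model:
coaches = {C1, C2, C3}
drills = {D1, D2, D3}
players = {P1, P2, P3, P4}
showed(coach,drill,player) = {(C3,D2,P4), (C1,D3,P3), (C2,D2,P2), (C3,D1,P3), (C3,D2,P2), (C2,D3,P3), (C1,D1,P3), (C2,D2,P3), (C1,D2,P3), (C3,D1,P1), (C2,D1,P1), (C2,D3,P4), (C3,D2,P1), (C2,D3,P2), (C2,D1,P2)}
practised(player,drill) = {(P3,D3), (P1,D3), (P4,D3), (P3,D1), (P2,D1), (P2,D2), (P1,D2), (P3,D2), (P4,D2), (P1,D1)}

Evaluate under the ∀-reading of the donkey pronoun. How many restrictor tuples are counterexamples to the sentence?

"him" takes "a player" as antecedent and "it" takes "a drill"; both are donkey pronouns co-varying with the restrictor.
Strong reading: for every (c,d,p) with showed(c,d,p), practised(p,d).
Restrictor triples: (C1,D1,P3)→practised(P3,D1) ✓  (C1,D2,P3)→practised(P3,D2) ✓  (C1,D3,P3)→practised(P3,D3) ✓  (C2,D1,P1)→practised(P1,D1) ✓  (C2,D1,P2)→practised(P2,D1) ✓  (C2,D2,P2)→practised(P2,D2) ✓  (C2,D2,P3)→practised(P3,D2) ✓  (C2,D3,P2)→practised(P2,D3) ✗  (C2,D3,P3)→practised(P3,D3) ✓  (C2,D3,P4)→practised(P4,D3) ✓  (C3,D1,P1)→practised(P1,D1) ✓  (C3,D1,P3)→practised(P3,D1) ✓  (C3,D2,P1)→practised(P1,D2) ✓  (C3,D2,P2)→practised(P2,D2) ✓  (C3,D2,P4)→practised(P4,D2) ✓
Counterexamples (restrictor triples failing the scope): 1.

1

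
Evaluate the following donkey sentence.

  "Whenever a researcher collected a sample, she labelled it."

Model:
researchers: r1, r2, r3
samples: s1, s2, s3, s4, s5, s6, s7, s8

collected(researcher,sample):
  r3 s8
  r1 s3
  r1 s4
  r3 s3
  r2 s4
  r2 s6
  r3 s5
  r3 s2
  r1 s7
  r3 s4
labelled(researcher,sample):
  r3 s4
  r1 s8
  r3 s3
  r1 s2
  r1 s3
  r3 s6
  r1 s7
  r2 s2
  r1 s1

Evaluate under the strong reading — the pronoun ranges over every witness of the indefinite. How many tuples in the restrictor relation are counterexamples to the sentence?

6

"it" takes "a sample" as antecedent — a donkey pronoun bound across the clause boundary.
Strong reading: for every (r,s) with collected(r,s), labelled(r,s).
Restrictor pairs: (r1,s3) ✓  (r1,s4) ✗  (r1,s7) ✓  (r2,s4) ✗  (r2,s6) ✗  (r3,s2) ✗  (r3,s3) ✓  (r3,s4) ✓  (r3,s5) ✗  (r3,s8) ✗
Counterexamples (restrictor pairs failing the scope): 6.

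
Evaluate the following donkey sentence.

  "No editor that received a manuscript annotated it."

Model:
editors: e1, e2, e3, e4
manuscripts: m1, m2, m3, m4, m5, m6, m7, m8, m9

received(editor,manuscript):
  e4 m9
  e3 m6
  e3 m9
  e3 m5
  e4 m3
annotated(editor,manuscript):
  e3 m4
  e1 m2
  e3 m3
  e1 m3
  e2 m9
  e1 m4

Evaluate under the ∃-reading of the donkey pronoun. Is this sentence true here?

True

"it" takes "a manuscript" as antecedent — a donkey pronoun bound across the clause boundary.
Truth condition: for no (e,m) with received(e,m) does annotated(e,m) hold.
Restrictor pairs — does the scope hold? (e3,m5):fails  (e3,m6):fails  (e3,m9):fails  (e4,m3):fails  (e4,m9):fails
Scope holds for no restrictor pair, so the sentence is true.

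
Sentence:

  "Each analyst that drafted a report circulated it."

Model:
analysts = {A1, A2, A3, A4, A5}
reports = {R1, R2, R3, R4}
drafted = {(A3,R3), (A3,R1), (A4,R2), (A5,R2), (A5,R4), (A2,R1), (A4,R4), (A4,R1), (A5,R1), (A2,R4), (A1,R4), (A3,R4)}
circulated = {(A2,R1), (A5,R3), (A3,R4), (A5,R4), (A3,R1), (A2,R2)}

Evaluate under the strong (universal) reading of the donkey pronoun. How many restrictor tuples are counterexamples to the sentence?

8

"it" takes "a report" as antecedent — a donkey pronoun bound across the clause boundary.
Strong reading: for every (a,r) with drafted(a,r), circulated(a,r).
Restrictor pairs: (A1,R4) ✗  (A2,R1) ✓  (A2,R4) ✗  (A3,R1) ✓  (A3,R3) ✗  (A3,R4) ✓  (A4,R1) ✗  (A4,R2) ✗  (A4,R4) ✗  (A5,R1) ✗  (A5,R2) ✗  (A5,R4) ✓
Counterexamples (restrictor pairs failing the scope): 8.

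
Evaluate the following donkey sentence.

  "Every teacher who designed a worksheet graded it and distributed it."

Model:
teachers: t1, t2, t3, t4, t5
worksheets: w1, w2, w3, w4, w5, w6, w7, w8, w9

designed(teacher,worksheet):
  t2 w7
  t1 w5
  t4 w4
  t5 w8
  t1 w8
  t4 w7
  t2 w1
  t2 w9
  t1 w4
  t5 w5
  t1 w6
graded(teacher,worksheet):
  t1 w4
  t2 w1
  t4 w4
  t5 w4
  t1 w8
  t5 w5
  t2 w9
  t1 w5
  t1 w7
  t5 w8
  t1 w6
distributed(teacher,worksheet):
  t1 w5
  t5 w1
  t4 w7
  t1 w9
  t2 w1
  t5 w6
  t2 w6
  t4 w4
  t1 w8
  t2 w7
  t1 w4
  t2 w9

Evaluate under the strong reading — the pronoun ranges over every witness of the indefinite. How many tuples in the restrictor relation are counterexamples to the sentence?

5

"it" takes "a worksheet" as antecedent — a donkey pronoun bound across the clause boundary.
Strong reading: for every (t,w) with designed(t,w), graded(t,w) ∧ distributed(t,w).
Restrictor pairs: (t1,w4) ✓  (t1,w5) ✓  (t1,w6) ✗  (t1,w8) ✓  (t2,w1) ✓  (t2,w7) ✗  (t2,w9) ✓  (t4,w4) ✓  (t4,w7) ✗  (t5,w5) ✗  (t5,w8) ✗
Counterexamples (restrictor pairs failing the scope): 5.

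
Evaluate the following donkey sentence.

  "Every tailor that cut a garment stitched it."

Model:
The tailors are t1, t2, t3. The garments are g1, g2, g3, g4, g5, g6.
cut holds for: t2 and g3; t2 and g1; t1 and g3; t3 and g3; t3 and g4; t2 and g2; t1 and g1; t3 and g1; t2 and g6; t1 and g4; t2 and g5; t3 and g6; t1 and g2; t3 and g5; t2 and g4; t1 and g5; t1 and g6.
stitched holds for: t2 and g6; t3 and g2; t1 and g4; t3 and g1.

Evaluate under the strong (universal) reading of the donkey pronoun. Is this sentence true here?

False

"it" takes "a garment" as antecedent — a donkey pronoun bound across the clause boundary.
Strong reading: for every (t,g) with cut(t,g), stitched(t,g).
Restrictor pairs: (t1,g1) ✗  (t1,g2) ✗  (t1,g3) ✗  (t1,g4) ✓  (t1,g5) ✗  (t1,g6) ✗  (t2,g1) ✗  (t2,g2) ✗  (t2,g3) ✗  (t2,g4) ✗  (t2,g5) ✗  (t2,g6) ✓  (t3,g1) ✓  (t3,g3) ✗  (t3,g4) ✗  (t3,g5) ✗  (t3,g6) ✗
Counterexample: (t1,g1) is in cut but fails the scope.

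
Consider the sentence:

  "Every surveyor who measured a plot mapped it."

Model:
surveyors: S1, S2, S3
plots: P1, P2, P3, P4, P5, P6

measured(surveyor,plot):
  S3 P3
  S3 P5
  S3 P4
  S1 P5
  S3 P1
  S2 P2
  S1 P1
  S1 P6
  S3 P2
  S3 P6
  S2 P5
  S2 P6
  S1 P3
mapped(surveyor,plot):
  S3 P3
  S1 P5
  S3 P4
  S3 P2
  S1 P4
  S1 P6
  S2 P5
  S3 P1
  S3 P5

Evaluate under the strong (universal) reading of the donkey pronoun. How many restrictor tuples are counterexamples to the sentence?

"it" takes "a plot" as antecedent — a donkey pronoun bound across the clause boundary.
Strong reading: for every (s,p) with measured(s,p), mapped(s,p).
Restrictor pairs: (S1,P1) ✗  (S1,P3) ✗  (S1,P5) ✓  (S1,P6) ✓  (S2,P2) ✗  (S2,P5) ✓  (S2,P6) ✗  (S3,P1) ✓  (S3,P2) ✓  (S3,P3) ✓  (S3,P4) ✓  (S3,P5) ✓  (S3,P6) ✗
Counterexamples (restrictor pairs failing the scope): 5.

5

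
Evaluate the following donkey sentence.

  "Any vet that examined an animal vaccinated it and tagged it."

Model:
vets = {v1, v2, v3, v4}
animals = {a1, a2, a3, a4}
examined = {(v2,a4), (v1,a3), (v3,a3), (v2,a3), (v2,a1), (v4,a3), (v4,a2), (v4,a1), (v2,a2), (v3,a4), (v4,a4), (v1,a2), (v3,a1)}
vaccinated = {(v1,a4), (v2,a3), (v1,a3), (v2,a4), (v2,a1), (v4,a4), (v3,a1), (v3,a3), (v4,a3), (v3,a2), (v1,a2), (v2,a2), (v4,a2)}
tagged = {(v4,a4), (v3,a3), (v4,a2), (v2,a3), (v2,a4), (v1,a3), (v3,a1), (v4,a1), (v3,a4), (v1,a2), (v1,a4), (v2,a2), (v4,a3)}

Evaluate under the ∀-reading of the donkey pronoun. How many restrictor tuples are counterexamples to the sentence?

"it" takes "an animal" as antecedent — a donkey pronoun bound across the clause boundary.
Strong reading: for every (v,a) with examined(v,a), vaccinated(v,a) ∧ tagged(v,a).
Restrictor pairs: (v1,a2) ✓  (v1,a3) ✓  (v2,a1) ✗  (v2,a2) ✓  (v2,a3) ✓  (v2,a4) ✓  (v3,a1) ✓  (v3,a3) ✓  (v3,a4) ✗  (v4,a1) ✗  (v4,a2) ✓  (v4,a3) ✓  (v4,a4) ✓
Counterexamples (restrictor pairs failing the scope): 3.

3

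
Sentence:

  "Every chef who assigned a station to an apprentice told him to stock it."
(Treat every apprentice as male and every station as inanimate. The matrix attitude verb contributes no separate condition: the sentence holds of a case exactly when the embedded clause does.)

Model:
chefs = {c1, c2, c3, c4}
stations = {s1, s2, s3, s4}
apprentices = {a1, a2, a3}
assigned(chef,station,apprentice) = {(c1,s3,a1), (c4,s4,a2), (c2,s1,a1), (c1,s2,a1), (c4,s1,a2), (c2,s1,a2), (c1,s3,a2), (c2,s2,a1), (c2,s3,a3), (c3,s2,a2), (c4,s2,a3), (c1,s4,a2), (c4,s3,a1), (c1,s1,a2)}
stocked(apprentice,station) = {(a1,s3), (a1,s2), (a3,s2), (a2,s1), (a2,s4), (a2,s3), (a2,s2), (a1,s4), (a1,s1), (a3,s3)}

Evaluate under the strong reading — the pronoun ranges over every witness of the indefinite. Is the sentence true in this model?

"him" takes "an apprentice" as antecedent and "it" takes "a station"; both are donkey pronouns co-varying with the restrictor.
Strong reading: for every (c,s,a) with assigned(c,s,a), stocked(a,s).
Restrictor triples: (c1,s1,a2)→stocked(a2,s1) ✓  (c1,s2,a1)→stocked(a1,s2) ✓  (c1,s3,a1)→stocked(a1,s3) ✓  (c1,s3,a2)→stocked(a2,s3) ✓  (c1,s4,a2)→stocked(a2,s4) ✓  (c2,s1,a1)→stocked(a1,s1) ✓  (c2,s1,a2)→stocked(a2,s1) ✓  (c2,s2,a1)→stocked(a1,s2) ✓  (c2,s3,a3)→stocked(a3,s3) ✓  (c3,s2,a2)→stocked(a2,s2) ✓  (c4,s1,a2)→stocked(a2,s1) ✓  (c4,s2,a3)→stocked(a3,s2) ✓  (c4,s3,a1)→stocked(a1,s3) ✓  (c4,s4,a2)→stocked(a2,s4) ✓
Every restrictor triple satisfies the scope.

True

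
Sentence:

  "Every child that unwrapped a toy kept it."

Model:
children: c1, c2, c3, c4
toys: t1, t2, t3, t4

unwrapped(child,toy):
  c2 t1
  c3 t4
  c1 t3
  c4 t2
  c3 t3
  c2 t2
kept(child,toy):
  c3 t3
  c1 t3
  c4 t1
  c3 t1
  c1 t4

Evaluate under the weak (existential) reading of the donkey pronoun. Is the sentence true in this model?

False

"it" takes "a toy" as antecedent — a donkey pronoun bound across the clause boundary.
Weak reading: every child c with some unwrapped-toy has at least one unwrapped-toy t such that kept(c,t).
Per child: c1:✓  c2:✗  c3:✓  c4:✗
c2 has no witness among its unwrapped-toys.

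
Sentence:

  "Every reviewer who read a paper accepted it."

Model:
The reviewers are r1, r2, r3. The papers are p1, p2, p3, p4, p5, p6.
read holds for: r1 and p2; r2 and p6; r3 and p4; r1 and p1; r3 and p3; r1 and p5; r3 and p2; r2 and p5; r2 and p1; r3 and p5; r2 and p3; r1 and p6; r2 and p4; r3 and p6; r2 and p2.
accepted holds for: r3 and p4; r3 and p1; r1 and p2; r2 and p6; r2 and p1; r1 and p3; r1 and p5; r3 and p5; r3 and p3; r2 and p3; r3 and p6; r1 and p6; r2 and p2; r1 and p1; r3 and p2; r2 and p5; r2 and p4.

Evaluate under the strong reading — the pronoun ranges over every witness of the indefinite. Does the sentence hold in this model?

"it" takes "a paper" as antecedent — a donkey pronoun bound across the clause boundary.
Strong reading: for every (r,p) with read(r,p), accepted(r,p).
Restrictor pairs: (r1,p1) ✓  (r1,p2) ✓  (r1,p5) ✓  (r1,p6) ✓  (r2,p1) ✓  (r2,p2) ✓  (r2,p3) ✓  (r2,p4) ✓  (r2,p5) ✓  (r2,p6) ✓  (r3,p2) ✓  (r3,p3) ✓  (r3,p4) ✓  (r3,p5) ✓  (r3,p6) ✓
Every restrictor pair satisfies the scope.

True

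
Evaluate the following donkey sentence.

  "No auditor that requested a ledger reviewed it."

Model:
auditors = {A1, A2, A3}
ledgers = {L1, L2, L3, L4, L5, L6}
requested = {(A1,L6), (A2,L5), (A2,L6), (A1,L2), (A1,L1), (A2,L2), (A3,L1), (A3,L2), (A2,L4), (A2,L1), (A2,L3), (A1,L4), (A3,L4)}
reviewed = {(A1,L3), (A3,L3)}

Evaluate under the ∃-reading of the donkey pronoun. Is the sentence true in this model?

"it" takes "a ledger" as antecedent — a donkey pronoun bound across the clause boundary.
Truth condition: for no (a,l) with requested(a,l) does reviewed(a,l) hold.
Restrictor pairs — does the scope hold? (A1,L1):fails  (A1,L2):fails  (A1,L4):fails  (A1,L6):fails  (A2,L1):fails  (A2,L2):fails  (A2,L3):fails  (A2,L4):fails  (A2,L5):fails  (A2,L6):fails  (A3,L1):fails  (A3,L2):fails  (A3,L4):fails
Scope holds for no restrictor pair, so the sentence is true.

True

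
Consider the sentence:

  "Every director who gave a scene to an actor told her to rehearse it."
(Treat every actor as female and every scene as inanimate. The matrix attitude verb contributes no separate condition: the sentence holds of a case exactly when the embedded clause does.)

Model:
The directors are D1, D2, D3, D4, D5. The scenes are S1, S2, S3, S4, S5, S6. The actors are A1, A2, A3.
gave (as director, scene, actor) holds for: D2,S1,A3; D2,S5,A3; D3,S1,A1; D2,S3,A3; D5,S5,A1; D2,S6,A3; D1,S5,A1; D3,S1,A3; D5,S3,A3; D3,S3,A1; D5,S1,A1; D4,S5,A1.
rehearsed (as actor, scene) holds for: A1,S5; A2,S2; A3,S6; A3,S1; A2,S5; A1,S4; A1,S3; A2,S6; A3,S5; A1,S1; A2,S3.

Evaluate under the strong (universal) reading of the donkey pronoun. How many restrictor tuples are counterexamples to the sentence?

"her" takes "an actor" as antecedent and "it" takes "a scene"; both are donkey pronouns co-varying with the restrictor.
Strong reading: for every (d,s,a) with gave(d,s,a), rehearsed(a,s).
Restrictor triples: (D1,S5,A1)→rehearsed(A1,S5) ✓  (D2,S1,A3)→rehearsed(A3,S1) ✓  (D2,S3,A3)→rehearsed(A3,S3) ✗  (D2,S5,A3)→rehearsed(A3,S5) ✓  (D2,S6,A3)→rehearsed(A3,S6) ✓  (D3,S1,A1)→rehearsed(A1,S1) ✓  (D3,S1,A3)→rehearsed(A3,S1) ✓  (D3,S3,A1)→rehearsed(A1,S3) ✓  (D4,S5,A1)→rehearsed(A1,S5) ✓  (D5,S1,A1)→rehearsed(A1,S1) ✓  (D5,S3,A3)→rehearsed(A3,S3) ✗  (D5,S5,A1)→rehearsed(A1,S5) ✓
Counterexamples (restrictor triples failing the scope): 2.

2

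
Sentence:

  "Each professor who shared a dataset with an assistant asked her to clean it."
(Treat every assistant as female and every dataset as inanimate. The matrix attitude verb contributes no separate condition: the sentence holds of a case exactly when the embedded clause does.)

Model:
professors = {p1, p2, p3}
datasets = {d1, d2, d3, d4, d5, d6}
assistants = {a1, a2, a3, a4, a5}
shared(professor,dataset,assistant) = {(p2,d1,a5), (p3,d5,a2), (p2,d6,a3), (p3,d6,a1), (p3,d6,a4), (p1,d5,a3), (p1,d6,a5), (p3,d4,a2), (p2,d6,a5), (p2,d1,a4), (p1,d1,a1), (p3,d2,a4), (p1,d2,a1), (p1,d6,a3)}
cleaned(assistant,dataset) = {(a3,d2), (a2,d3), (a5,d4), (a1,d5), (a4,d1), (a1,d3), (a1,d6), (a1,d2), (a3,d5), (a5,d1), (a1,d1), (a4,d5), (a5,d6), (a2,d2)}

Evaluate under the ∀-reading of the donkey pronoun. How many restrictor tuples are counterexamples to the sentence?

6

"her" takes "an assistant" as antecedent and "it" takes "a dataset"; both are donkey pronouns co-varying with the restrictor.
Strong reading: for every (p,d,a) with shared(p,d,a), cleaned(a,d).
Restrictor triples: (p1,d1,a1)→cleaned(a1,d1) ✓  (p1,d2,a1)→cleaned(a1,d2) ✓  (p1,d5,a3)→cleaned(a3,d5) ✓  (p1,d6,a3)→cleaned(a3,d6) ✗  (p1,d6,a5)→cleaned(a5,d6) ✓  (p2,d1,a4)→cleaned(a4,d1) ✓  (p2,d1,a5)→cleaned(a5,d1) ✓  (p2,d6,a3)→cleaned(a3,d6) ✗  (p2,d6,a5)→cleaned(a5,d6) ✓  (p3,d2,a4)→cleaned(a4,d2) ✗  (p3,d4,a2)→cleaned(a2,d4) ✗  (p3,d5,a2)→cleaned(a2,d5) ✗  (p3,d6,a1)→cleaned(a1,d6) ✓  (p3,d6,a4)→cleaned(a4,d6) ✗
Counterexamples (restrictor triples failing the scope): 6.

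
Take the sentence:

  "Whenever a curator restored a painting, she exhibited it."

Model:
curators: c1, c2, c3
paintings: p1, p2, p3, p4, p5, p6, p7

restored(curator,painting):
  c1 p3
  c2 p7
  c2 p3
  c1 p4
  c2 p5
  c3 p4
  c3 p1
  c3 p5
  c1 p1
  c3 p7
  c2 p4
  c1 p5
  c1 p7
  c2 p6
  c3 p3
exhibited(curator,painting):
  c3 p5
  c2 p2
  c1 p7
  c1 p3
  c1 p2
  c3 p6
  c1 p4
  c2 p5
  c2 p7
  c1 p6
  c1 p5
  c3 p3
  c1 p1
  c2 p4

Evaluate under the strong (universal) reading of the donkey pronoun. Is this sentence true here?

False

"it" takes "a painting" as antecedent — a donkey pronoun bound across the clause boundary.
Strong reading: for every (c,p) with restored(c,p), exhibited(c,p).
Restrictor pairs: (c1,p1) ✓  (c1,p3) ✓  (c1,p4) ✓  (c1,p5) ✓  (c1,p7) ✓  (c2,p3) ✗  (c2,p4) ✓  (c2,p5) ✓  (c2,p6) ✗  (c2,p7) ✓  (c3,p1) ✗  (c3,p3) ✓  (c3,p4) ✗  (c3,p5) ✓  (c3,p7) ✗
Counterexample: (c2,p3) is in restored but fails the scope.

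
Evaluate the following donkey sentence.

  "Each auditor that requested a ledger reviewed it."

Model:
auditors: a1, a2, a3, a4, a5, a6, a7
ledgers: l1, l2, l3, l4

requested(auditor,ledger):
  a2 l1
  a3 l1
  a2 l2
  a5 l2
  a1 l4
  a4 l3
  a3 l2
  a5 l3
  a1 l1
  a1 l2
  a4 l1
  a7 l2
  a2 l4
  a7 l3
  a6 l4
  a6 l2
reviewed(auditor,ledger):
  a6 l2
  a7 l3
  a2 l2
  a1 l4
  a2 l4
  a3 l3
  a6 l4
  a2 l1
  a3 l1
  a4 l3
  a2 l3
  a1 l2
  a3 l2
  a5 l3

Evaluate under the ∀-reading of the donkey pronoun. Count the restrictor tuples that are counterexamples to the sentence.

"it" takes "a ledger" as antecedent — a donkey pronoun bound across the clause boundary.
Strong reading: for every (a,l) with requested(a,l), reviewed(a,l).
Restrictor pairs: (a1,l1) ✗  (a1,l2) ✓  (a1,l4) ✓  (a2,l1) ✓  (a2,l2) ✓  (a2,l4) ✓  (a3,l1) ✓  (a3,l2) ✓  (a4,l1) ✗  (a4,l3) ✓  (a5,l2) ✗  (a5,l3) ✓  (a6,l2) ✓  (a6,l4) ✓  (a7,l2) ✗  (a7,l3) ✓
Counterexamples (restrictor pairs failing the scope): 4.

4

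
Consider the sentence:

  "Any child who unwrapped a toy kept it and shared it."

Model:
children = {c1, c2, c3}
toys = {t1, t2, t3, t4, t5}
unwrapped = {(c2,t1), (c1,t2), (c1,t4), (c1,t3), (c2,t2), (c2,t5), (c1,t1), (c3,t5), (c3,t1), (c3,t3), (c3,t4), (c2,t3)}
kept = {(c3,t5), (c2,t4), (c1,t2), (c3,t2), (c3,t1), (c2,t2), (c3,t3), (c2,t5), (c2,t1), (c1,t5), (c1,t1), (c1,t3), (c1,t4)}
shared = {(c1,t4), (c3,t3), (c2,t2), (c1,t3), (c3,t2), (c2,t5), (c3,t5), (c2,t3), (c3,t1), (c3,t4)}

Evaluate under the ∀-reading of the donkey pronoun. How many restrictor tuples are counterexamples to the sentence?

"it" takes "a toy" as antecedent — a donkey pronoun bound across the clause boundary.
Strong reading: for every (c,t) with unwrapped(c,t), kept(c,t) ∧ shared(c,t).
Restrictor pairs: (c1,t1) ✗  (c1,t2) ✗  (c1,t3) ✓  (c1,t4) ✓  (c2,t1) ✗  (c2,t2) ✓  (c2,t3) ✗  (c2,t5) ✓  (c3,t1) ✓  (c3,t3) ✓  (c3,t4) ✗  (c3,t5) ✓
Counterexamples (restrictor pairs failing the scope): 5.

5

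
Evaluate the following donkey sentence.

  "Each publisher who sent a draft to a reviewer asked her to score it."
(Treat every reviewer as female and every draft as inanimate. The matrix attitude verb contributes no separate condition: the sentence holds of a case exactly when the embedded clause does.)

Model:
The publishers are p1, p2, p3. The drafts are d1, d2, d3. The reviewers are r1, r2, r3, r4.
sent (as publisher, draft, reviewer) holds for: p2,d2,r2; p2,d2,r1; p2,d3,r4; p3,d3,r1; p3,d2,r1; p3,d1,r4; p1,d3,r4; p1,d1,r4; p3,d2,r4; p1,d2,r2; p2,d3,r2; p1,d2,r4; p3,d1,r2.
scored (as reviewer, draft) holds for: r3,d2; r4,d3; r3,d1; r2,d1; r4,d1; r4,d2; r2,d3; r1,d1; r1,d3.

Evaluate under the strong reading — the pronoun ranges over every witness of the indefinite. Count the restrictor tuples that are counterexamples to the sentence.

4

"her" takes "a reviewer" as antecedent and "it" takes "a draft"; both are donkey pronouns co-varying with the restrictor.
Strong reading: for every (p,d,r) with sent(p,d,r), scored(r,d).
Restrictor triples: (p1,d1,r4)→scored(r4,d1) ✓  (p1,d2,r2)→scored(r2,d2) ✗  (p1,d2,r4)→scored(r4,d2) ✓  (p1,d3,r4)→scored(r4,d3) ✓  (p2,d2,r1)→scored(r1,d2) ✗  (p2,d2,r2)→scored(r2,d2) ✗  (p2,d3,r2)→scored(r2,d3) ✓  (p2,d3,r4)→scored(r4,d3) ✓  (p3,d1,r2)→scored(r2,d1) ✓  (p3,d1,r4)→scored(r4,d1) ✓  (p3,d2,r1)→scored(r1,d2) ✗  (p3,d2,r4)→scored(r4,d2) ✓  (p3,d3,r1)→scored(r1,d3) ✓
Counterexamples (restrictor triples failing the scope): 4.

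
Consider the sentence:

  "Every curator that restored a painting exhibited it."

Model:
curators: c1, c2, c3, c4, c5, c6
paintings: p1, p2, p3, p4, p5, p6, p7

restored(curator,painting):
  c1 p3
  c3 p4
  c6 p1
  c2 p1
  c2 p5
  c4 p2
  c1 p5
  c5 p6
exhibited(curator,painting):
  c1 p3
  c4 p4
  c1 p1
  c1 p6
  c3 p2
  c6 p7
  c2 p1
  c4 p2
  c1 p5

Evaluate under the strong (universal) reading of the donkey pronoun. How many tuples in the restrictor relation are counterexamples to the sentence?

"it" takes "a painting" as antecedent — a donkey pronoun bound across the clause boundary.
Strong reading: for every (c,p) with restored(c,p), exhibited(c,p).
Restrictor pairs: (c1,p3) ✓  (c1,p5) ✓  (c2,p1) ✓  (c2,p5) ✗  (c3,p4) ✗  (c4,p2) ✓  (c5,p6) ✗  (c6,p1) ✗
Counterexamples (restrictor pairs failing the scope): 4.

4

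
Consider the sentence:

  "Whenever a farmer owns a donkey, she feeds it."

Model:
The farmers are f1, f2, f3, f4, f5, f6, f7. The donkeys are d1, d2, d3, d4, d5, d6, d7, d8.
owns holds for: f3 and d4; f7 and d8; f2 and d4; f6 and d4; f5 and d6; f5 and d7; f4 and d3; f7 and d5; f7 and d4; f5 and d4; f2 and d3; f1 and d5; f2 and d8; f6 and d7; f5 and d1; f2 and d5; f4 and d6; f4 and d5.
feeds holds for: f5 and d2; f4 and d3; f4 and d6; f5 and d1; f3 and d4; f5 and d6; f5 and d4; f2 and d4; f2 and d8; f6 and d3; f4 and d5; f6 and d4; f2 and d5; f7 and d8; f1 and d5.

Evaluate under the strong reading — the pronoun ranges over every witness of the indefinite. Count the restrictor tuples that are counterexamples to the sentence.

5

"it" takes "a donkey" as antecedent — a donkey pronoun bound across the clause boundary.
Strong reading: for every (f,d) with owns(f,d), feeds(f,d).
Restrictor pairs: (f1,d5) ✓  (f2,d3) ✗  (f2,d4) ✓  (f2,d5) ✓  (f2,d8) ✓  (f3,d4) ✓  (f4,d3) ✓  (f4,d5) ✓  (f4,d6) ✓  (f5,d1) ✓  (f5,d4) ✓  (f5,d6) ✓  (f5,d7) ✗  (f6,d4) ✓  (f6,d7) ✗  (f7,d4) ✗  (f7,d5) ✗  (f7,d8) ✓
Counterexamples (restrictor pairs failing the scope): 5.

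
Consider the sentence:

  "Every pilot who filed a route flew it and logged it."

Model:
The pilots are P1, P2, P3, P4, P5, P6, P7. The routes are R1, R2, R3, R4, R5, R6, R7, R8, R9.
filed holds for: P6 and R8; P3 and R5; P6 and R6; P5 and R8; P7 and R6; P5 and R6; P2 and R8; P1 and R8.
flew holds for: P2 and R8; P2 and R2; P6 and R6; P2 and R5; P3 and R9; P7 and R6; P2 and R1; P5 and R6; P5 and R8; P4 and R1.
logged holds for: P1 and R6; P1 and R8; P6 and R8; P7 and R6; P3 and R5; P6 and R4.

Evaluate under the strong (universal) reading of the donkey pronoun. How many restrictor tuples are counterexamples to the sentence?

7

"it" takes "a route" as antecedent — a donkey pronoun bound across the clause boundary.
Strong reading: for every (p,r) with filed(p,r), flew(p,r) ∧ logged(p,r).
Restrictor pairs: (P1,R8) ✗  (P2,R8) ✗  (P3,R5) ✗  (P5,R6) ✗  (P5,R8) ✗  (P6,R6) ✗  (P6,R8) ✗  (P7,R6) ✓
Counterexamples (restrictor pairs failing the scope): 7.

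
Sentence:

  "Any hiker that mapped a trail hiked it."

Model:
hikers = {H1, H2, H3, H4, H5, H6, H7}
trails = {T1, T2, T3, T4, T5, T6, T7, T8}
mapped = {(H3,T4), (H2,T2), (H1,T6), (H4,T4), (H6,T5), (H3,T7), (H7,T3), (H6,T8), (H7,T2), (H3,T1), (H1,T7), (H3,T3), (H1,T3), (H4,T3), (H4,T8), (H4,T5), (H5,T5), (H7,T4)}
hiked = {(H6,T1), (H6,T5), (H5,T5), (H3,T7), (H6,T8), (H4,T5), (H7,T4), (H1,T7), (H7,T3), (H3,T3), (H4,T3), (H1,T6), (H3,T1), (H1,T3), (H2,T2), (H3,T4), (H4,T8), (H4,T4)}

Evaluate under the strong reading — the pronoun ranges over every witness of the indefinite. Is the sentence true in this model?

False

"it" takes "a trail" as antecedent — a donkey pronoun bound across the clause boundary.
Strong reading: for every (h,t) with mapped(h,t), hiked(h,t).
Restrictor pairs: (H1,T3) ✓  (H1,T6) ✓  (H1,T7) ✓  (H2,T2) ✓  (H3,T1) ✓  (H3,T3) ✓  (H3,T4) ✓  (H3,T7) ✓  (H4,T3) ✓  (H4,T4) ✓  (H4,T5) ✓  (H4,T8) ✓  (H5,T5) ✓  (H6,T5) ✓  (H6,T8) ✓  (H7,T2) ✗  (H7,T3) ✓  (H7,T4) ✓
Counterexample: (H7,T2) is in mapped but fails the scope.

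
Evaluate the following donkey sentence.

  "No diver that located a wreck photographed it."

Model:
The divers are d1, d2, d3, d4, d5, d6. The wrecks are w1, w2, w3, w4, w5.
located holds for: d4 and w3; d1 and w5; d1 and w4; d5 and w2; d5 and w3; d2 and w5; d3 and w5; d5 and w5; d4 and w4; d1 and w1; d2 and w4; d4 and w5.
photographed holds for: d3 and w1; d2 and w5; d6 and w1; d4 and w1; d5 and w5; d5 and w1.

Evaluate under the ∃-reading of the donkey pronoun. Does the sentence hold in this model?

"it" takes "a wreck" as antecedent — a donkey pronoun bound across the clause boundary.
Truth condition: for no (d,w) with located(d,w) does photographed(d,w) hold.
Restrictor pairs — does the scope hold? (d1,w1):fails  (d1,w4):fails  (d1,w5):fails  (d2,w4):fails  (d2,w5):holds  (d3,w5):fails  (d4,w3):fails  (d4,w4):fails  (d4,w5):fails  (d5,w2):fails  (d5,w3):fails  (d5,w5):holds
Scope holds for 2 pair(s), so the sentence is false.

False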